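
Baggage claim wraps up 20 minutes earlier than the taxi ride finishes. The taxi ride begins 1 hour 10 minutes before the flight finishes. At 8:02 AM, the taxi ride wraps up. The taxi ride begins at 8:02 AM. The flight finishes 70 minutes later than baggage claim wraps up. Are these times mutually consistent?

Baggage claim ends at 8:02 AM − 20 min = 7:42 AM.
The flight ends at 7:42 AM + 70 min = 8:52 AM.
The taxi ride starts at 8:52 AM − 70 min = 7:42 AM.
But the taxi ride is also said to start at 8:02 AM — a 20-minute conflict.

No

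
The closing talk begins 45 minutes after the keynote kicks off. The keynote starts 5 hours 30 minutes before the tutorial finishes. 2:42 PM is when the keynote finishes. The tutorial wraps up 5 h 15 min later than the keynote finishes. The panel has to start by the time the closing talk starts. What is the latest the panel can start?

The tutorial ends at 2:42 PM + 315 min = 7:57 PM.
The keynote starts at 7:57 PM − 330 min = 2:27 PM.
The closing talk starts at 2:27 PM + 45 min = 3:12 PM.
The panel is bounded by the closing talk, so the latest it can start is 3:12 PM.

3:12 PM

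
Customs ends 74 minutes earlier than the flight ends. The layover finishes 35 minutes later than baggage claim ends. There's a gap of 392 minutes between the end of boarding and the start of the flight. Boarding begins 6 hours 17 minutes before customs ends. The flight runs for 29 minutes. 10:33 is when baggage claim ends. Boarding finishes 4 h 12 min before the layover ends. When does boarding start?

The layover ends at 10:33 + 35 min = 11:08.
Boarding ends at 11:08 − 252 min = 06:56.
The flight starts at 06:56 + 392 min = 13:28.
The flight ends at 13:28 + 29 min = 13:57.
Customs ends at 13:57 − 74 min = 12:43.
Boarding starts at 12:43 − 377 min = 06:26.

06:26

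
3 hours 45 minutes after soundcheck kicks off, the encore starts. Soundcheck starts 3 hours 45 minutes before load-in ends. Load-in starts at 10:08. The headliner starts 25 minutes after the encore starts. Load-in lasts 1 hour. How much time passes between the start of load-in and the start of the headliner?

1 hour 25 minutes

Load-in ends at 10:08 + 60 min = 11:08.
Soundcheck starts at 11:08 − 225 min = 07:23.
The encore starts at 07:23 + 225 min = 11:08.
The headliner starts at 11:08 + 25 min = 11:33.
From 10:08 to 11:33 is 1 hour 25 minutes.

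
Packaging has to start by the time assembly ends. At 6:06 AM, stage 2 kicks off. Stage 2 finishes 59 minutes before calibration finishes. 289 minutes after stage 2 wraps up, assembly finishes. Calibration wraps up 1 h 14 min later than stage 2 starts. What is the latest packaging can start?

Calibration ends at 6:06 AM + 74 min = 7:20 AM.
Stage 2 ends at 7:20 AM − 59 min = 6:21 AM.
Assembly ends at 6:21 AM + 289 min = 11:10 AM.
Packaging is bounded by assembly, so the latest it can start is 11:10 AM.

11:10 AM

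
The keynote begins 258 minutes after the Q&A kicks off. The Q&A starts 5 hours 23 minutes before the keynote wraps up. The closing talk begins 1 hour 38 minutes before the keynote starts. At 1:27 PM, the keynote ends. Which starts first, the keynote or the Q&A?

The Q&A starts at 1:27 PM − 323 min = 8:04 AM.
The keynote starts at 8:04 AM + 258 min = 12:22 PM.
The keynote starts at 12:22 PM and the Q&A starts at 8:04 AM, so the Q&A is first.

the Q&A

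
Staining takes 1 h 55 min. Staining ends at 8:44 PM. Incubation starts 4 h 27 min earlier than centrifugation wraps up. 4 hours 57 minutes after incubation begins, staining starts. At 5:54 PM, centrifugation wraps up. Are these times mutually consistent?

Incubation starts at 5:54 PM − 267 min = 1:27 PM.
Staining starts at 1:27 PM + 297 min = 6:24 PM.
Staining ends at 6:24 PM + 115 min = 8:19 PM.
But staining is also said to end at 8:44 PM — a 25-minute conflict.

No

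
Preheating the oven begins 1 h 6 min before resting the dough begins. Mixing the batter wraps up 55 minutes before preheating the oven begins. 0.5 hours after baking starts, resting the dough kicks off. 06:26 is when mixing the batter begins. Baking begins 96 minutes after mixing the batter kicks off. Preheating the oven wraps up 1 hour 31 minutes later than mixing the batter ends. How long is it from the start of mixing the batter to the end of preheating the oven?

Baking starts at 06:26 + 96 min = 08:02.
Resting the dough starts at 08:02 + 30 min = 08:32.
Preheating the oven starts at 08:32 − 66 min = 07:26.
Mixing the batter ends at 07:26 − 55 min = 06:31.
Preheating the oven ends at 06:31 + 91 min = 08:02.
From 06:26 to 08:02 is 1 h 36 min.

1 h 36 min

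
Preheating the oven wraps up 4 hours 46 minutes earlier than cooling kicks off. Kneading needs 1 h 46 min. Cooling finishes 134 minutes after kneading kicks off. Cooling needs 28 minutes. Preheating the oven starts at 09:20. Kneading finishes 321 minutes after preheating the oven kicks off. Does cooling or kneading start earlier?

Kneading ends at 09:20 + 321 min = 14:41.
Kneading starts at 14:41 − 106 min = 12:55.
Cooling ends at 12:55 + 134 min = 15:09.
Cooling starts at 15:09 − 28 min = 14:41.
Cooling starts at 14:41 and kneading starts at 12:55, so kneading is first.

kneading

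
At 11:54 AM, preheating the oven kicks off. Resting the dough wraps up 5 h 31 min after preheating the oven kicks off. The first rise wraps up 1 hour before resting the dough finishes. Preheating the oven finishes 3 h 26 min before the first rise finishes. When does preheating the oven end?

Resting the dough ends at 11:54 AM + 331 min = 5:25 PM.
The first rise ends at 5:25 PM − 60 min = 4:25 PM.
Preheating the oven ends at 4:25 PM − 206 min = 12:59 PM.

12:59 PM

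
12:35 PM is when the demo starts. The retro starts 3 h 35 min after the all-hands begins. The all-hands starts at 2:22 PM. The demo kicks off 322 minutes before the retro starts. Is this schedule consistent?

The retro starts at 2:22 PM + 215 min = 5:57 PM.
The demo starts at 5:57 PM − 322 min = 12:35 PM.
That matches the stated 12:35 PM, so the schedule is consistent.

Yes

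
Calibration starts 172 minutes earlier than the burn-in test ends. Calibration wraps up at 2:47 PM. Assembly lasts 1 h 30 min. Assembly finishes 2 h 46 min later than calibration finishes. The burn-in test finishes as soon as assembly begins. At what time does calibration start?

1:11 PM

Assembly ends at 2:47 PM + 166 min = 5:33 PM.
Assembly starts at 5:33 PM − 90 min = 4:03 PM.
So the burn-in test ends at 4:03 PM.
Calibration starts at 4:03 PM − 172 min = 1:11 PM.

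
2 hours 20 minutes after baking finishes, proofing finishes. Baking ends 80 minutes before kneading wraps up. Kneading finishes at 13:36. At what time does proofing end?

14:36

Baking ends at 13:36 − 80 min = 12:16.
Proofing ends at 12:16 + 140 min = 14:36.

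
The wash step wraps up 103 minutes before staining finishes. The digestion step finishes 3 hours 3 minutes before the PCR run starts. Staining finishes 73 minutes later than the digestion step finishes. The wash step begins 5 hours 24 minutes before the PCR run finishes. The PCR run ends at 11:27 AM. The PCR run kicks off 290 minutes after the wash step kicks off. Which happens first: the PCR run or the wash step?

the wash step

The wash step starts at 11:27 AM − 324 min = 6:03 AM.
The PCR run starts at 6:03 AM + 290 min = 10:53 AM.
The PCR run starts at 10:53 AM and the wash step starts at 6:03 AM, so the wash step is first.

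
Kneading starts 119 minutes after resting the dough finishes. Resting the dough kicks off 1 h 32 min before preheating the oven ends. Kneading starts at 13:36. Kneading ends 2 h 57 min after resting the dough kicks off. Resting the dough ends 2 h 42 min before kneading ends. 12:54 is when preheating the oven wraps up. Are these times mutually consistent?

Yes

Resting the dough starts at 12:54 − 92 min = 11:22.
Kneading ends at 11:22 + 177 min = 14:19.
Resting the dough ends at 14:19 − 162 min = 11:37.
Kneading starts at 11:37 + 119 min = 13:36.
That matches the stated 13:36, so the schedule is consistent.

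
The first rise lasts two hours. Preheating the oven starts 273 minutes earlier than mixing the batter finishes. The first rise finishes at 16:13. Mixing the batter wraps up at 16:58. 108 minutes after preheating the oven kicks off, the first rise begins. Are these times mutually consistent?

Yes

Preheating the oven starts at 16:58 − 273 min = 12:25.
The first rise starts at 12:25 + 108 min = 14:13.
The first rise ends at 14:13 + 120 min = 16:13.
That matches the stated 16:13, so the schedule is consistent.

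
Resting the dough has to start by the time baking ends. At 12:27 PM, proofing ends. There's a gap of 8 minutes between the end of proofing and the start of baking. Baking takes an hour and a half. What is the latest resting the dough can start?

2:05 PM

Baking starts at 12:27 PM + 8 min = 12:35 PM.
Baking ends at 12:35 PM + 90 min = 2:05 PM.
Resting the dough is bounded by baking, so the latest it can start is 2:05 PM.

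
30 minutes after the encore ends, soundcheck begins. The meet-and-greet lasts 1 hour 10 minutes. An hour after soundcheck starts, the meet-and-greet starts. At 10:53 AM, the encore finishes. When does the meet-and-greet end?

1:33 PM

Soundcheck starts at 10:53 AM + 30 min = 11:23 AM.
The meet-and-greet starts at 11:23 AM + 60 min = 12:23 PM.
The meet-and-greet ends at 12:23 PM + 70 min = 1:33 PM.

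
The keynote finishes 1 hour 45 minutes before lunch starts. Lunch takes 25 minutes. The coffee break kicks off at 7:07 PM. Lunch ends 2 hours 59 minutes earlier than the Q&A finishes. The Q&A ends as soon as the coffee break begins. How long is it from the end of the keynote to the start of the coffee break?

309 minutes

The Q&A ends at 7:07 PM.
Lunch ends at 7:07 PM − 179 min = 4:08 PM.
Lunch starts at 4:08 PM − 25 min = 3:43 PM.
The keynote ends at 3:43 PM − 105 min = 1:58 PM.
From 1:58 PM to 7:07 PM is 309 minutes.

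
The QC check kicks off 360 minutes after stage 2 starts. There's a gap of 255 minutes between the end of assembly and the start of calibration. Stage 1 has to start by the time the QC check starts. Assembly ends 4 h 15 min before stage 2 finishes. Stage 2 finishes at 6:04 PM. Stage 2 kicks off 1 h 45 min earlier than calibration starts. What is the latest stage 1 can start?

10:19 PM

Assembly ends at 6:04 PM − 255 min = 1:49 PM.
Calibration starts at 1:49 PM + 255 min = 6:04 PM.
Stage 2 starts at 6:04 PM − 105 min = 4:19 PM.
The QC check starts at 4:19 PM + 360 min = 10:19 PM.
Stage 1 is bounded by the QC check, so the latest it can start is 10:19 PM.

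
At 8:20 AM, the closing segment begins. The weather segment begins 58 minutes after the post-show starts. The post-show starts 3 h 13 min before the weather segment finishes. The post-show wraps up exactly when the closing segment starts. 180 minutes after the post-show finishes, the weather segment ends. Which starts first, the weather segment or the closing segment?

The post-show ends at 8:20 AM.
The weather segment ends at 8:20 AM + 180 min = 11:20 AM.
The post-show starts at 11:20 AM − 193 min = 8:07 AM.
The weather segment starts at 8:07 AM + 58 min = 9:05 AM.
The weather segment starts at 9:05 AM and the closing segment starts at 8:20 AM, so the closing segment is first.

the closing segment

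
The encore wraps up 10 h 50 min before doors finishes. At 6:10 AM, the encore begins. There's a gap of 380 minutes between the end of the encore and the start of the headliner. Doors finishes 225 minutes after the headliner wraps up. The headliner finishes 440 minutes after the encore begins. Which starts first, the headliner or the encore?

the encore

The headliner ends at 6:10 AM + 440 min = 1:30 PM.
Doors ends at 1:30 PM + 225 min = 5:15 PM.
The encore ends at 5:15 PM − 650 min = 6:25 AM.
The headliner starts at 6:25 AM + 380 min = 12:45 PM.
The headliner starts at 12:45 PM and the encore starts at 6:10 AM, so the encore is first.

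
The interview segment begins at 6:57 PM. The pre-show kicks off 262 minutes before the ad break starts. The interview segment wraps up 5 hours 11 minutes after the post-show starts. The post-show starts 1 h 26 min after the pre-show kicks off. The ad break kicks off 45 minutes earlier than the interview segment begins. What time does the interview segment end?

8:27 PM

The ad break starts at 6:57 PM − 45 min = 6:12 PM.
The pre-show starts at 6:12 PM − 262 min = 1:50 PM.
The post-show starts at 1:50 PM + 86 min = 3:16 PM.
The interview segment ends at 3:16 PM + 311 min = 8:27 PM.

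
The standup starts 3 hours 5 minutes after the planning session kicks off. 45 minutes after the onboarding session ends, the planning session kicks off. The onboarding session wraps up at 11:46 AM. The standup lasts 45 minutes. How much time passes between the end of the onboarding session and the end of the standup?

4 hours 35 minutes

The planning session starts at 11:46 AM + 45 min = 12:31 PM.
The standup starts at 12:31 PM + 185 min = 3:36 PM.
The standup ends at 3:36 PM + 45 min = 4:21 PM.
From 11:46 AM to 4:21 PM is 4 hours 35 minutes.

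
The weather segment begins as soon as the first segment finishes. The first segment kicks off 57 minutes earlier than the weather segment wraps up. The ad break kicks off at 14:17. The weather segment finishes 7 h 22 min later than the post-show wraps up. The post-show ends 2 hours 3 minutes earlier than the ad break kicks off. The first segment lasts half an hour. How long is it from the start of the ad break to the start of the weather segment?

The post-show ends at 14:17 − 123 min = 12:14.
The weather segment ends at 12:14 + 442 min = 19:36.
The first segment starts at 19:36 − 57 min = 18:39.
The first segment ends at 18:39 + 30 min = 19:09.
So the weather segment starts at 19:09.
From 14:17 to 19:09 is 292 minutes.

292 minutes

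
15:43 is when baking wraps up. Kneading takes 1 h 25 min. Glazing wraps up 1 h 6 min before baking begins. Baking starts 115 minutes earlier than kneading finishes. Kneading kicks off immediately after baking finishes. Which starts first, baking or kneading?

Kneading starts at 15:43.
Kneading ends at 15:43 + 85 min = 17:08.
Baking starts at 17:08 − 115 min = 15:13.
Baking starts at 15:13 and kneading starts at 15:43, so baking is first.

baking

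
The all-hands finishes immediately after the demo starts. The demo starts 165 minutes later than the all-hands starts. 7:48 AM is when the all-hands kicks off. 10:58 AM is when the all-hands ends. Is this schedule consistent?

No

The demo starts at 7:48 AM + 165 min = 10:33 AM.
So the all-hands ends at 10:33 AM.
But the all-hands is also said to end at 10:58 AM — a 25-minute conflict.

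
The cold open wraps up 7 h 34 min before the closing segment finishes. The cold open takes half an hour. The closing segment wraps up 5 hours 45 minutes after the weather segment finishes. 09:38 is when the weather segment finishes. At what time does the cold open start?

The closing segment ends at 09:38 + 345 min = 15:23.
The cold open ends at 15:23 − 454 min = 07:49.
The cold open starts at 07:49 − 30 min = 07:19.

07:19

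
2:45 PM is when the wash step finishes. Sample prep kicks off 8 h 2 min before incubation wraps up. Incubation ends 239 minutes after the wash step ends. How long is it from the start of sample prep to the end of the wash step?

Incubation ends at 2:45 PM + 239 min = 6:44 PM.
Sample prep starts at 6:44 PM − 482 min = 10:42 AM.
From 10:42 AM to 2:45 PM is 4 hours 3 minutes.

4 hours 3 minutes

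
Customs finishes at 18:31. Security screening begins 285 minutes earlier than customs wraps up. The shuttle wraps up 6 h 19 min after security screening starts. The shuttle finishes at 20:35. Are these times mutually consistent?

No

Security screening starts at 18:31 − 285 min = 13:46.
The shuttle ends at 13:46 + 379 min = 20:05.
But the shuttle is also said to end at 20:35 — a 30-minute conflict.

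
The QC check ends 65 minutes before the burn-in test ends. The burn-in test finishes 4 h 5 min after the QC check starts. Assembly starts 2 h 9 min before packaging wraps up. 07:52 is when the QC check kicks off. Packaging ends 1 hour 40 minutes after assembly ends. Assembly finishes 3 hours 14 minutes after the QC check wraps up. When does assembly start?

13:37

The burn-in test ends at 07:52 + 245 min = 11:57.
The QC check ends at 11:57 − 65 min = 10:52.
Assembly ends at 10:52 + 194 min = 14:06.
Packaging ends at 14:06 + 100 min = 15:46.
Assembly starts at 15:46 − 129 min = 13:37.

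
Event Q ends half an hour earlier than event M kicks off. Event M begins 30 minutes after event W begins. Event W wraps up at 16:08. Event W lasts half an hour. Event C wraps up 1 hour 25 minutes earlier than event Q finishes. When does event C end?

14:13

Event W starts at 16:08 − 30 min = 15:38.
Event M starts at 15:38 + 30 min = 16:08.
Event Q ends at 16:08 − 30 min = 15:38.
Event C ends at 15:38 − 85 min = 14:13.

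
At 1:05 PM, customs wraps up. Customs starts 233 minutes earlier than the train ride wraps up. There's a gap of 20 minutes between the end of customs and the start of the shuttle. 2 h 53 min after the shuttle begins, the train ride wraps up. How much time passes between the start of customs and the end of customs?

The shuttle starts at 1:05 PM + 20 min = 1:25 PM.
The train ride ends at 1:25 PM + 173 min = 4:18 PM.
Customs starts at 4:18 PM − 233 min = 12:25 PM.
From 12:25 PM to 1:05 PM is 40 minutes.

40 minutes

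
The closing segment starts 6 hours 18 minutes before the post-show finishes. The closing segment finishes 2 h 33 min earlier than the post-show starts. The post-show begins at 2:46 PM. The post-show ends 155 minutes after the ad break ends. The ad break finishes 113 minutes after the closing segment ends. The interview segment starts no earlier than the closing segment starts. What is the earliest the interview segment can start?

The closing segment ends at 2:46 PM − 153 min = 12:13 PM.
The ad break ends at 12:13 PM + 113 min = 2:06 PM.
The post-show ends at 2:06 PM + 155 min = 4:41 PM.
The closing segment starts at 4:41 PM − 378 min = 10:23 AM.
The interview segment is bounded by the closing segment, so the earliest it can start is 10:23 AM.

10:23 AM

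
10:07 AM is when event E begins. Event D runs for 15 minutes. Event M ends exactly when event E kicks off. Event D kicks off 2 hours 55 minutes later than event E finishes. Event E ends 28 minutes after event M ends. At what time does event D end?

1:45 PM

Event M ends at 10:07 AM.
Event E ends at 10:07 AM + 28 min = 10:35 AM.
Event D starts at 10:35 AM + 175 min = 1:30 PM.
Event D ends at 1:30 PM + 15 min = 1:45 PM.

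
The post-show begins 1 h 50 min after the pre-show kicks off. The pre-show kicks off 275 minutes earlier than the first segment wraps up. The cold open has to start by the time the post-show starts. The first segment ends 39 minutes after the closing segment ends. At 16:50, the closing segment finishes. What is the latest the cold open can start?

The first segment ends at 16:50 + 39 min = 17:29.
The pre-show starts at 17:29 − 275 min = 12:54.
The post-show starts at 12:54 + 110 min = 14:44.
The cold open is bounded by the post-show, so the latest it can start is 14:44.

14:44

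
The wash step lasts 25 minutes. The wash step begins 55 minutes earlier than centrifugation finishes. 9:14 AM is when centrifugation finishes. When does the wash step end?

8:44 AM

The wash step starts at 9:14 AM − 55 min = 8:19 AM.
The wash step ends at 8:19 AM + 25 min = 8:44 AM.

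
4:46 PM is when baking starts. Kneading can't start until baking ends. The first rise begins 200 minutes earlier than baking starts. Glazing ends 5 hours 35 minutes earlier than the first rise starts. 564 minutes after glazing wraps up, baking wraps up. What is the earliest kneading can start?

5:15 PM

The first rise starts at 4:46 PM − 200 min = 1:26 PM.
Glazing ends at 1:26 PM − 335 min = 7:51 AM.
Baking ends at 7:51 AM + 564 min = 5:15 PM.
Kneading is bounded by baking, so the earliest it can start is 5:15 PM.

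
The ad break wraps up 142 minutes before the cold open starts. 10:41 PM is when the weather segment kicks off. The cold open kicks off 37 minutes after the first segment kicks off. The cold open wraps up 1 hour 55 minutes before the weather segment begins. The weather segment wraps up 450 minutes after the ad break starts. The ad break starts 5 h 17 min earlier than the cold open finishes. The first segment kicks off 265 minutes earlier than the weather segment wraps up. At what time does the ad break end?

4:49 PM

The cold open ends at 10:41 PM − 115 min = 8:46 PM.
The ad break starts at 8:46 PM − 317 min = 3:29 PM.
The weather segment ends at 3:29 PM + 450 min = 10:59 PM.
The first segment starts at 10:59 PM − 265 min = 6:34 PM.
The cold open starts at 6:34 PM + 37 min = 7:11 PM.
The ad break ends at 7:11 PM − 142 min = 4:49 PM.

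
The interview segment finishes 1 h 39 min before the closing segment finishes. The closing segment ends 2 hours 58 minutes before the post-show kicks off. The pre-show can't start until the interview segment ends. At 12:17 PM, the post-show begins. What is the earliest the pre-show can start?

7:40 AM

The closing segment ends at 12:17 PM − 178 min = 9:19 AM.
The interview segment ends at 9:19 AM − 99 min = 7:40 AM.
The pre-show is bounded by the interview segment, so the earliest it can start is 7:40 AM.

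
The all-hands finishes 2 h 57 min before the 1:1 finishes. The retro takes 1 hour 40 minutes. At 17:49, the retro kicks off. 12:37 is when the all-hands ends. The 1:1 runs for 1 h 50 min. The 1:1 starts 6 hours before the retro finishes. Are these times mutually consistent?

No

The retro ends at 17:49 + 100 min = 19:29.
The 1:1 starts at 19:29 − 360 min = 13:29.
The 1:1 ends at 13:29 + 110 min = 15:19.
The all-hands ends at 15:19 − 177 min = 12:22.
But the all-hands is also said to end at 12:37 — a 15-minute conflict.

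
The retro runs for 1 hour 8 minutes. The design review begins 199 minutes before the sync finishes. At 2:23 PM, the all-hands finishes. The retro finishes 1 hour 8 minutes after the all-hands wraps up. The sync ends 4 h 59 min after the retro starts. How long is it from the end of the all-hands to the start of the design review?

The retro ends at 2:23 PM + 68 min = 3:31 PM.
The retro starts at 3:31 PM − 68 min = 2:23 PM.
The sync ends at 2:23 PM + 299 min = 7:22 PM.
The design review starts at 7:22 PM − 199 min = 4:03 PM.
From 2:23 PM to 4:03 PM is 1 h 40 min.

1 h 40 min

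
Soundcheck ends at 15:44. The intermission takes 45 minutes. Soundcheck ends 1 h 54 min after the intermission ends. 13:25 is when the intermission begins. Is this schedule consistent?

The intermission ends at 13:25 + 45 min = 14:10.
Soundcheck ends at 14:10 + 114 min = 16:04.
But soundcheck is also said to end at 15:44 — a 20-minute conflict.

No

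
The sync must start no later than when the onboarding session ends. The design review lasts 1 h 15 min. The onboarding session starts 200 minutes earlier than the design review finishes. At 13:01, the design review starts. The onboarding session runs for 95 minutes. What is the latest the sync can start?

The design review ends at 13:01 + 75 min = 14:16.
The onboarding session starts at 14:16 − 200 min = 10:56.
The onboarding session ends at 10:56 + 95 min = 12:31.
The sync is bounded by the onboarding session, so the latest it can start is 12:31.

12:31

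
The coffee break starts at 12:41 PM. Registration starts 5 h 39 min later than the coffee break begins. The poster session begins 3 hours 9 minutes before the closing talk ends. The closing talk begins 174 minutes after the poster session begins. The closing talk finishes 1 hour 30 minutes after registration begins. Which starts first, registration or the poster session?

Registration starts at 12:41 PM + 339 min = 6:20 PM.
The closing talk ends at 6:20 PM + 90 min = 7:50 PM.
The poster session starts at 7:50 PM − 189 min = 4:41 PM.
Registration starts at 6:20 PM and the poster session starts at 4:41 PM, so the poster session is first.

the poster session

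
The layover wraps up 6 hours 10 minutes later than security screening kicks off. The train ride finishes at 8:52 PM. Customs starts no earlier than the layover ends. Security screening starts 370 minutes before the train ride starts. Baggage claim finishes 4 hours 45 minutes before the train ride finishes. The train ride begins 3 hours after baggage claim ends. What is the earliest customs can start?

7:07 PM

Baggage claim ends at 8:52 PM − 285 min = 4:07 PM.
The train ride starts at 4:07 PM + 180 min = 7:07 PM.
Security screening starts at 7:07 PM − 370 min = 12:57 PM.
The layover ends at 12:57 PM + 370 min = 7:07 PM.
Customs is bounded by the layover, so the earliest it can start is 7:07 PM.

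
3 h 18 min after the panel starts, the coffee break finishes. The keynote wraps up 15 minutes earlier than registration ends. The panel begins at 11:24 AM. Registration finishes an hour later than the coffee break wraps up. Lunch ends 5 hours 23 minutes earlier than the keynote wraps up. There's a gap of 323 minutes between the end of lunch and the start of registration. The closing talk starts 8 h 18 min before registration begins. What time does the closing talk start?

The coffee break ends at 11:24 AM + 198 min = 2:42 PM.
Registration ends at 2:42 PM + 60 min = 3:42 PM.
The keynote ends at 3:42 PM − 15 min = 3:27 PM.
Lunch ends at 3:27 PM − 323 min = 10:04 AM.
Registration starts at 10:04 AM + 323 min = 3:27 PM.
The closing talk starts at 3:27 PM − 498 min = 7:09 AM.

7:09 AM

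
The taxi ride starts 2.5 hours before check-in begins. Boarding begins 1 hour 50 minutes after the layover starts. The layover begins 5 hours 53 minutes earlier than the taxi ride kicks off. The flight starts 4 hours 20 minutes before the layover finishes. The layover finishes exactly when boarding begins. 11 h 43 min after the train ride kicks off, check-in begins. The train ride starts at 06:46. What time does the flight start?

Check-in starts at 06:46 + 703 min = 18:29.
The taxi ride starts at 18:29 − 150 min = 15:59.
The layover starts at 15:59 − 353 min = 10:06.
Boarding starts at 10:06 + 110 min = 11:56.
So the layover ends at 11:56.
The flight starts at 11:56 − 260 min = 07:36.

07:36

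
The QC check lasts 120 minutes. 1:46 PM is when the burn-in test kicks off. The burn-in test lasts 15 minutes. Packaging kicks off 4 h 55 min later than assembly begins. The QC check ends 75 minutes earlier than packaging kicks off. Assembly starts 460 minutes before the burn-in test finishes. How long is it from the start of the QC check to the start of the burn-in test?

The burn-in test ends at 1:46 PM + 15 min = 2:01 PM.
Assembly starts at 2:01 PM − 460 min = 6:21 AM.
Packaging starts at 6:21 AM + 295 min = 11:16 AM.
The QC check ends at 11:16 AM − 75 min = 10:01 AM.
The QC check starts at 10:01 AM − 120 min = 8:01 AM.
From 8:01 AM to 1:46 PM is 345 minutes.

345 minutes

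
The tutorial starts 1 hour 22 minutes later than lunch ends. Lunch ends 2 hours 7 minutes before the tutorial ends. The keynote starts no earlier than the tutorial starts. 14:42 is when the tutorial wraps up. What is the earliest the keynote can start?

13:57

Lunch ends at 14:42 − 127 min = 12:35.
The tutorial starts at 12:35 + 82 min = 13:57.
The keynote is bounded by the tutorial, so the earliest it can start is 13:57.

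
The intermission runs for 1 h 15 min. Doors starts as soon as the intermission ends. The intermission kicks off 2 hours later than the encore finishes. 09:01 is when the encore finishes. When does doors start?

The intermission starts at 09:01 + 120 min = 11:01.
The intermission ends at 11:01 + 75 min = 12:16.
So doors starts at 12:16.

12:16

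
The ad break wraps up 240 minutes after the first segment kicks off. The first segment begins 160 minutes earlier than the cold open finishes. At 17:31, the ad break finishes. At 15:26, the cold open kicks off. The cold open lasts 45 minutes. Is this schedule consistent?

Yes

The cold open ends at 15:26 + 45 min = 16:11.
The first segment starts at 16:11 − 160 min = 13:31.
The ad break ends at 13:31 + 240 min = 17:31.
That matches the stated 17:31, so the schedule is consistent.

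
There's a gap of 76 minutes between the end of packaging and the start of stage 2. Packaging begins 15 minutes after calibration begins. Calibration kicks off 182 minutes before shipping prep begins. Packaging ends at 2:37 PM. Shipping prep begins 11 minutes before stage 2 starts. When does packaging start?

Stage 2 starts at 2:37 PM + 76 min = 3:53 PM.
Shipping prep starts at 3:53 PM − 11 min = 3:42 PM.
Calibration starts at 3:42 PM − 182 min = 12:40 PM.
Packaging starts at 12:40 PM + 15 min = 12:55 PM.

12:55 PM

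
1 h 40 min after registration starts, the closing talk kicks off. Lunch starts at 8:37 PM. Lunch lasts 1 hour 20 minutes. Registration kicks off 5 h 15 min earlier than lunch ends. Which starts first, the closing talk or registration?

Lunch ends at 8:37 PM + 80 min = 9:57 PM.
Registration starts at 9:57 PM − 315 min = 4:42 PM.
The closing talk starts at 4:42 PM + 100 min = 6:22 PM.
The closing talk starts at 6:22 PM and registration starts at 4:42 PM, so registration is first.

registration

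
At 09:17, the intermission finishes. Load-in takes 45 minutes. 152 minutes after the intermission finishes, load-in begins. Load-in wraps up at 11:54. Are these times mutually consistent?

No

Load-in starts at 09:17 + 152 min = 11:49.
Load-in ends at 11:49 + 45 min = 12:34.
But load-in is also said to end at 11:54 — a 40-minute conflict.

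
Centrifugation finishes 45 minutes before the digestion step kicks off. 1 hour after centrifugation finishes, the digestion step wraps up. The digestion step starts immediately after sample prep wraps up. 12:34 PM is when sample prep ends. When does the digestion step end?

12:49 PM

The digestion step starts at 12:34 PM.
Centrifugation ends at 12:34 PM − 45 min = 11:49 AM.
The digestion step ends at 11:49 AM + 60 min = 12:49 PM.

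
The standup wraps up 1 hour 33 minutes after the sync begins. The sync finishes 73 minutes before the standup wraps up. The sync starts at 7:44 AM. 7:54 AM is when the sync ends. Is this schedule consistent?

No

The standup ends at 7:44 AM + 93 min = 9:17 AM.
The sync ends at 9:17 AM − 73 min = 8:04 AM.
But the sync is also said to end at 7:54 AM — a 10-minute conflict.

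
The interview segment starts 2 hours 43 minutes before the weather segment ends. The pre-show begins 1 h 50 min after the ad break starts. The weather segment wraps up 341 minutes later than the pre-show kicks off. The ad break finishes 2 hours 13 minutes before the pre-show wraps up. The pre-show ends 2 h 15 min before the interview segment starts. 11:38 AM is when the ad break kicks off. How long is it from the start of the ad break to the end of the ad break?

20 minutes

The pre-show starts at 11:38 AM + 110 min = 1:28 PM.
The weather segment ends at 1:28 PM + 341 min = 7:09 PM.
The interview segment starts at 7:09 PM − 163 min = 4:26 PM.
The pre-show ends at 4:26 PM − 135 min = 2:11 PM.
The ad break ends at 2:11 PM − 133 min = 11:58 AM.
From 11:38 AM to 11:58 AM is 20 minutes.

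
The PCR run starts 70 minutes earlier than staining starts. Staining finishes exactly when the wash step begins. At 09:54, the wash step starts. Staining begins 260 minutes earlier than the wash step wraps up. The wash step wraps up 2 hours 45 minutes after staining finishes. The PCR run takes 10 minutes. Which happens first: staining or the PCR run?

the PCR run

Staining ends at 09:54.
The wash step ends at 09:54 + 165 min = 12:39.
Staining starts at 12:39 − 260 min = 08:19.
The PCR run starts at 08:19 − 70 min = 07:09.
Staining starts at 08:19 and the PCR run starts at 07:09, so the PCR run is first.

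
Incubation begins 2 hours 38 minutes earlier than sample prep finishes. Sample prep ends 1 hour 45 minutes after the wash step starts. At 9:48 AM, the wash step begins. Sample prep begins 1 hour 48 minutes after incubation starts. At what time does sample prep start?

10:43 AM

Sample prep ends at 9:48 AM + 105 min = 11:33 AM.
Incubation starts at 11:33 AM − 158 min = 8:55 AM.
Sample prep starts at 8:55 AM + 108 min = 10:43 AM.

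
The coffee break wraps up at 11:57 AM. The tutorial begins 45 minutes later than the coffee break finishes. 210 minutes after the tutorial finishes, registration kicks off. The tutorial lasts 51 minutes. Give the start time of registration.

The tutorial starts at 11:57 AM + 45 min = 12:42 PM.
The tutorial ends at 12:42 PM + 51 min = 1:33 PM.
Registration starts at 1:33 PM + 210 min = 5:03 PM.

5:03 PM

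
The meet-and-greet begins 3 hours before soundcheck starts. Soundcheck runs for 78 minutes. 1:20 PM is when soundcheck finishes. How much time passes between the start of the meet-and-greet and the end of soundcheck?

Soundcheck starts at 1:20 PM − 78 min = 12:02 PM.
The meet-and-greet starts at 12:02 PM − 180 min = 9:02 AM.
From 9:02 AM to 1:20 PM is 258 minutes.

258 minutes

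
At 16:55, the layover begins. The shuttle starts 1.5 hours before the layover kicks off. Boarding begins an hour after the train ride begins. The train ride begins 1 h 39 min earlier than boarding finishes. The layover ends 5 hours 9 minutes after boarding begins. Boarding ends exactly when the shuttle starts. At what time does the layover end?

19:55

The shuttle starts at 16:55 − 90 min = 15:25.
So boarding ends at 15:25.
The train ride starts at 15:25 − 99 min = 13:46.
Boarding starts at 13:46 + 60 min = 14:46.
The layover ends at 14:46 + 309 min = 19:55.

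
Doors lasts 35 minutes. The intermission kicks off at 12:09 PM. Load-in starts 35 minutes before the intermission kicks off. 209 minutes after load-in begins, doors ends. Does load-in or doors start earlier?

load-in

Load-in starts at 12:09 PM − 35 min = 11:34 AM.
Doors ends at 11:34 AM + 209 min = 3:03 PM.
Doors starts at 3:03 PM − 35 min = 2:28 PM.
Load-in starts at 11:34 AM and doors starts at 2:28 PM, so load-in is first.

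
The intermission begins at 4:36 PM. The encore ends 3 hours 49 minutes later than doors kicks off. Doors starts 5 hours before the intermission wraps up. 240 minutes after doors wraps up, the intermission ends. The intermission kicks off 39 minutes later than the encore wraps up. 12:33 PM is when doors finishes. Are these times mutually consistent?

No

The intermission ends at 12:33 PM + 240 min = 4:33 PM.
Doors starts at 4:33 PM − 300 min = 11:33 AM.
The encore ends at 11:33 AM + 229 min = 3:22 PM.
The intermission starts at 3:22 PM + 39 min = 4:01 PM.
But the intermission is also said to start at 4:36 PM — a 35-minute conflict.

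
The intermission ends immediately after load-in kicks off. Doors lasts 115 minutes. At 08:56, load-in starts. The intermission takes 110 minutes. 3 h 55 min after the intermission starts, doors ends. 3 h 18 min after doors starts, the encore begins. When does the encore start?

The intermission ends at 08:56.
The intermission starts at 08:56 − 110 min = 07:06.
Doors ends at 07:06 + 235 min = 11:01.
Doors starts at 11:01 − 115 min = 09:06.
The encore starts at 09:06 + 198 min = 12:24.

12:24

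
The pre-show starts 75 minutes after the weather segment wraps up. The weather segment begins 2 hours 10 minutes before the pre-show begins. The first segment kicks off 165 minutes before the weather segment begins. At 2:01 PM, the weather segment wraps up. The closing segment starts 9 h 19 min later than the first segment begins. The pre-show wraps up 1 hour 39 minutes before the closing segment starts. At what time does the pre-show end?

6:01 PM

The pre-show starts at 2:01 PM + 75 min = 3:16 PM.
The weather segment starts at 3:16 PM − 130 min = 1:06 PM.
The first segment starts at 1:06 PM − 165 min = 10:21 AM.
The closing segment starts at 10:21 AM + 559 min = 7:40 PM.
The pre-show ends at 7:40 PM − 99 min = 6:01 PM.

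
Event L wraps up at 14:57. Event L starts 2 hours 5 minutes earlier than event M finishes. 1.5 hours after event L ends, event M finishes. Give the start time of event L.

14:22

Event M ends at 14:57 + 90 min = 16:27.
Event L starts at 16:27 − 125 min = 14:22.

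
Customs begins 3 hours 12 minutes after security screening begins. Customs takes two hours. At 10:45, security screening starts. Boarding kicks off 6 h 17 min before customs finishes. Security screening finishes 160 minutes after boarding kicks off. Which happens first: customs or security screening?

Customs starts at 10:45 + 192 min = 13:57.
Customs starts at 13:57 and security screening starts at 10:45, so security screening is first.

security screening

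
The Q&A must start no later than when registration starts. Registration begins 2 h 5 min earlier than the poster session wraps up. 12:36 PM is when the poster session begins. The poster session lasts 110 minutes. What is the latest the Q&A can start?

12:21 PM

The poster session ends at 12:36 PM + 110 min = 2:26 PM.
Registration starts at 2:26 PM − 125 min = 12:21 PM.
The Q&A is bounded by registration, so the latest it can start is 12:21 PM.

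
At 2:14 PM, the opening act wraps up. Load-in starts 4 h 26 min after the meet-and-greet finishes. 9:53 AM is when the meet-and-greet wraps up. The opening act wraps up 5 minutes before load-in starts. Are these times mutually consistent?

Load-in starts at 9:53 AM + 266 min = 2:19 PM.
The opening act ends at 2:19 PM − 5 min = 2:14 PM.
That matches the stated 2:14 PM, so the schedule is consistent.

Yes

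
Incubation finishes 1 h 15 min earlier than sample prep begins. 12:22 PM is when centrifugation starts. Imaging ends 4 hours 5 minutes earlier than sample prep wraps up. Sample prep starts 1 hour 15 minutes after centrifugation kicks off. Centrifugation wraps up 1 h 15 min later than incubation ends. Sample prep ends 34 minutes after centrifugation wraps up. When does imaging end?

10:06 AM

Sample prep starts at 12:22 PM + 75 min = 1:37 PM.
Incubation ends at 1:37 PM − 75 min = 12:22 PM.
Centrifugation ends at 12:22 PM + 75 min = 1:37 PM.
Sample prep ends at 1:37 PM + 34 min = 2:11 PM.
Imaging ends at 2:11 PM − 245 min = 10:06 AM.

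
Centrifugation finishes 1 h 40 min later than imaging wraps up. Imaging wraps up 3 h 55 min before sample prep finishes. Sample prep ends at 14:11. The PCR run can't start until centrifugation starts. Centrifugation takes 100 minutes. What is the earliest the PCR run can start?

Imaging ends at 14:11 − 235 min = 10:16.
Centrifugation ends at 10:16 + 100 min = 11:56.
Centrifugation starts at 11:56 − 100 min = 10:16.
The PCR run is bounded by centrifugation, so the earliest it can start is 10:16.

10:16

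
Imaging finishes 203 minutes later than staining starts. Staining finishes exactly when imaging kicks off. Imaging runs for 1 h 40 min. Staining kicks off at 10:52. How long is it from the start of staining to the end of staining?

Imaging ends at 10:52 + 203 min = 14:15.
Imaging starts at 14:15 − 100 min = 12:35.
So staining ends at 12:35.
From 10:52 to 12:35 is 1 h 43 min.

1 h 43 min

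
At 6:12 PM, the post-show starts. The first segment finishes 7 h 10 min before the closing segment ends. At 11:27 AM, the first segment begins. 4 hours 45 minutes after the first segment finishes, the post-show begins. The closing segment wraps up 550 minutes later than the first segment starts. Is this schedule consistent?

Yes

The closing segment ends at 11:27 AM + 550 min = 8:37 PM.
The first segment ends at 8:37 PM − 430 min = 1:27 PM.
The post-show starts at 1:27 PM + 285 min = 6:12 PM.
That matches the stated 6:12 PM, so the schedule is consistent.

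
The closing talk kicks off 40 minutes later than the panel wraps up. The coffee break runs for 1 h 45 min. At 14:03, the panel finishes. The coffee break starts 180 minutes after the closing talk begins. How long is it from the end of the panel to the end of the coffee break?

5 hours 25 minutes

The closing talk starts at 14:03 + 40 min = 14:43.
The coffee break starts at 14:43 + 180 min = 17:43.
The coffee break ends at 17:43 + 105 min = 19:28.
From 14:03 to 19:28 is 5 hours 25 minutes.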